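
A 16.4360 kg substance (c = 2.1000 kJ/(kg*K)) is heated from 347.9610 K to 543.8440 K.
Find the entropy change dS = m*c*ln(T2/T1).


T2/T1 = 1.5629
ln(T2/T1) = 0.4466
dS = 16.4360 * 2.1000 * 0.4466 = 15.4137 kJ/K

15.4137 kJ/K


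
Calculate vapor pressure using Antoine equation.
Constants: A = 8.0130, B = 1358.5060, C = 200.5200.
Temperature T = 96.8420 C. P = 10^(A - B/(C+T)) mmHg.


C+T = 297.3620
B/(C+T) = 4.5685
log10(P) = 8.0130 - 4.5685 = 3.4445
P = 10^3.4445 = 2782.7494 mmHg

2782.7494 mmHg


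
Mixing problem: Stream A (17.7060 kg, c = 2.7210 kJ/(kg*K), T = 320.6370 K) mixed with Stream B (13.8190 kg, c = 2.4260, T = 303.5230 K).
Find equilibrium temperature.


num = 25623.2341
den = 81.7029
Tf = 313.6147 K

313.6147 K


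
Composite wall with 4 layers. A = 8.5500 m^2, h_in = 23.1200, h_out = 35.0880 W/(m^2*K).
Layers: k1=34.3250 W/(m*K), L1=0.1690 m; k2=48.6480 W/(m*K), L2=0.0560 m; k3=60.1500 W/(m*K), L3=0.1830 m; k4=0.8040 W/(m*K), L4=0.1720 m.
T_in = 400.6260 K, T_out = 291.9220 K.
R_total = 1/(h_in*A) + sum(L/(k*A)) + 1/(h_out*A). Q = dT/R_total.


R_conv_in = 1/(23.1200*8.5500) = 0.0051
R_1 = 0.1690/(34.3250*8.5500) = 0.0006
R_2 = 0.0560/(48.6480*8.5500) = 0.0001
R_3 = 0.1830/(60.1500*8.5500) = 0.0004
R_4 = 0.1720/(0.8040*8.5500) = 0.0250
R_conv_out = 1/(35.0880*8.5500) = 0.0033
R_total = 0.0345 K/W
Q = 108.7040 / 0.0345 = 3152.7135 W

R_total = 0.0345 K/W, Q = 3152.7135 W


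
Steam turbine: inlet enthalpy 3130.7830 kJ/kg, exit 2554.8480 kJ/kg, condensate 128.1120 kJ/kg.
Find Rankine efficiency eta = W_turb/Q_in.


W = 575.9350 kJ/kg
Q_in = 3002.6710 kJ/kg
eta = 0.1918 = 19.1808%

eta = 19.1808%


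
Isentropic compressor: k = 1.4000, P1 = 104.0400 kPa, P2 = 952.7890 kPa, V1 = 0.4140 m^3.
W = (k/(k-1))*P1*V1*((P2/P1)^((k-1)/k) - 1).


(k-1)/k = 0.2857
(P2/P1)^exp = 1.8828
W = 3.5000 * 104.0400 * 0.4140 * (1.8828 - 1) = 133.0822 kJ

133.0822 kJ


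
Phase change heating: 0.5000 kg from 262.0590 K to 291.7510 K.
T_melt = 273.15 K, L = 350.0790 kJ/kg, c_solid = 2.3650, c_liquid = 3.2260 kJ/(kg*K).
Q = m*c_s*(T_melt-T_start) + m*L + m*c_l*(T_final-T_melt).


Q1 (sensible, solid) = 0.5000 * 2.3650 * 11.0910 = 13.1151 kJ
Q2 (latent) = 0.5000 * 350.0790 = 175.0395 kJ
Q3 (sensible, liquid) = 0.5000 * 3.2260 * 18.6010 = 30.0034 kJ
Q_total = 218.1580 kJ

218.1580 kJ


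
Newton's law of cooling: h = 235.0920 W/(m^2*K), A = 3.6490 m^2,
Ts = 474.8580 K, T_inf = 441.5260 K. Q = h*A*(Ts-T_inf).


dT = 33.3320 K
Q = 235.0920 * 3.6490 * 33.3320 = 28593.8798 W

28593.8798 W


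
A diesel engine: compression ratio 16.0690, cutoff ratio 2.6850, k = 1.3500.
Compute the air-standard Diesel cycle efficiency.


r^(k-1) = 2.6430
rc^k = 3.7938
eta = 0.5353 = 53.5307%

53.5307%


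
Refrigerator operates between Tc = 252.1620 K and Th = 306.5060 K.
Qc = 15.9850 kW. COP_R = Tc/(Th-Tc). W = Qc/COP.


COP = 252.1620 / 54.3440 = 4.6401
W = 15.9850 / 4.6401 = 3.4450 kW

COP = 4.6401, W = 3.4450 kW


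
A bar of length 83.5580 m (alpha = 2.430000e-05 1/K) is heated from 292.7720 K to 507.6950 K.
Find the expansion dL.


dT = 214.9230 K
dL = 2.430000e-05 * 83.5580 * 214.9230 = 0.436392 m
L_final = 83.994392 m

dL = 0.436392 m


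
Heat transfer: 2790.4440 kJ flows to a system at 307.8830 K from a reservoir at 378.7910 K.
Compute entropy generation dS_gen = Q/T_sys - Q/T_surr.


dS_sys = 2790.4440/307.8830 = 9.0633 kJ/K
dS_surr = -2790.4440/378.7910 = -7.3667 kJ/K
dS_gen = 9.0633 - 7.3667 = 1.6966 kJ/K (irreversible)

dS_gen = 1.6966 kJ/K, irreversible


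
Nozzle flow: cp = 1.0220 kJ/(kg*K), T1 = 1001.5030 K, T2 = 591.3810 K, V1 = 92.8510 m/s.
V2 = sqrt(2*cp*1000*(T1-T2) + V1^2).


dT = 410.1220 K
2*cp*1000*dT = 838289.3680
V1^2 = 8621.3082
V2 = sqrt(846910.6762) = 920.2775 m/s

920.2775 m/s


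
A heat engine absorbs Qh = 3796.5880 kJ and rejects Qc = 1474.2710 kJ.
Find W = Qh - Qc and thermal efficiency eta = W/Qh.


W = 3796.5880 - 1474.2710 = 2322.3170 kJ
eta = 2322.3170 / 3796.5880 = 0.6117 = 61.1685%

W = 2322.3170 kJ, eta = 61.1685%


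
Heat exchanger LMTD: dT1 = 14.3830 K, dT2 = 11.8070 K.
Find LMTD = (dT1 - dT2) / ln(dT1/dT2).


dT1/dT2 = 1.2182
ln(dT1/dT2) = 0.1974
LMTD = 2.5760 / 0.1974 = 13.0527 K

13.0527 K


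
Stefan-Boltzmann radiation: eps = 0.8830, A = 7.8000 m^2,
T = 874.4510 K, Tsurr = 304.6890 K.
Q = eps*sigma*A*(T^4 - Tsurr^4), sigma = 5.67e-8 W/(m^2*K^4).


T^4 = 5.8471e+11
Tsurr^4 = 8.6184e+09
Q = 0.8830 * 5.67e-8 * 7.8000 * 5.7609e+11 = 224973.4745 W

224973.4745 W


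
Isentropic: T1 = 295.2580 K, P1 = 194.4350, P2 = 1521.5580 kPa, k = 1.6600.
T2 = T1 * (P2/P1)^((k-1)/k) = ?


(k-1)/k = 0.3976
(P2/P1)^exp = 2.2660
T2 = 295.2580 * 2.2660 = 669.0433 K

669.0433 K


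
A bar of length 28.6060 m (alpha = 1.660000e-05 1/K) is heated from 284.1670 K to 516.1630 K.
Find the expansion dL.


dT = 231.9960 K
dL = 1.660000e-05 * 28.6060 * 231.9960 = 0.110166 m
L_final = 28.716166 m

dL = 0.110166 m


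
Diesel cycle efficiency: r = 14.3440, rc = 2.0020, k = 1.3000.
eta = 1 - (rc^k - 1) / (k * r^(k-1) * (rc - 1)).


r^(k-1) = 2.2233
rc^k = 2.4655
eta = 0.4940 = 49.3976%

49.3976%


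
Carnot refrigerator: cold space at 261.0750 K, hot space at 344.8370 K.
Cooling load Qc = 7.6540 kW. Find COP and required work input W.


COP = 261.0750 / 83.7620 = 3.1169
W = 7.6540 / 3.1169 = 2.4557 kW

COP = 3.1169, W = 2.4557 kW


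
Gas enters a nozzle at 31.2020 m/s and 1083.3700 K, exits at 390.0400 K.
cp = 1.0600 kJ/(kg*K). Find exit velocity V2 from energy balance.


dT = 693.3300 K
2*cp*1000*dT = 1469859.6000
V1^2 = 973.5648
V2 = sqrt(1470833.1648) = 1212.7791 m/s

1212.7791 m/s


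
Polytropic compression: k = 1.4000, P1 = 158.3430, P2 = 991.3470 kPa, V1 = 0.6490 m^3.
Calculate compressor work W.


(k-1)/k = 0.2857
(P2/P1)^exp = 1.6889
W = 3.5000 * 158.3430 * 0.6490 * (1.6889 - 1) = 247.7861 kJ

247.7861 kJ


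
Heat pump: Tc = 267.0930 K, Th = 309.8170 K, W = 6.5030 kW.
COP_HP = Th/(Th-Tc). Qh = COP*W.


COP = 309.8170 / 42.7240 = 7.2516
Qh = 7.2516 * 6.5030 = 47.1571 kW

COP = 7.2516, Qh = 47.1571 kW


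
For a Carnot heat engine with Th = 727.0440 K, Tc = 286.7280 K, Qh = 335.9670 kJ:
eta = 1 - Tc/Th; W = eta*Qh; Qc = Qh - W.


eta = 1 - 286.7280/727.0440 = 0.6056
W = 0.6056 * 335.9670 = 203.4700 kJ
Qc = 335.9670 - 203.4700 = 132.4970 kJ

eta = 60.5625%, W = 203.4700 kJ, Qc = 132.4970 kJ


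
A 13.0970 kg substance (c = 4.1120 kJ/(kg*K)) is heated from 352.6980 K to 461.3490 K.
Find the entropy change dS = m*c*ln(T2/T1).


T2/T1 = 1.3081
ln(T2/T1) = 0.2685
dS = 13.0970 * 4.1120 * 0.2685 = 14.4623 kJ/K

14.4623 kJ/K


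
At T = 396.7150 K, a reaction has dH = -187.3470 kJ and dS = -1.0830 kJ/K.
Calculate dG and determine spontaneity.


T*dS = 396.7150 * -1.0830 = -429.6423 kJ
dG = -187.3470 + 429.6423 = 242.2953 kJ (non-spontaneous)

dG = 242.2953 kJ, non-spontaneous


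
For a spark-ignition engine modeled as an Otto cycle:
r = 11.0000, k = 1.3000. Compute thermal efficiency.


r^(k-1) = 2.0531
eta = 1 - 1/2.0531 = 0.5129 = 51.2940%

51.2940%


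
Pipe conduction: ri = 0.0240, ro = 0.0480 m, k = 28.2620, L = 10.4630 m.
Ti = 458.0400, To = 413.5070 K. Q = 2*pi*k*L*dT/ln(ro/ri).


dT = 44.5330 K
ln(ro/ri) = 0.6931
Q = 2*pi*28.2620*10.4630*44.5330 / 0.6931 = 119370.0779 W

119370.0779 W


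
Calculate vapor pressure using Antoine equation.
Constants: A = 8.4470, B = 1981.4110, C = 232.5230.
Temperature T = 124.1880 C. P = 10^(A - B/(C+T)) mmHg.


C+T = 356.7110
B/(C+T) = 5.5547
log10(P) = 8.4470 - 5.5547 = 2.8923
P = 10^2.8923 = 780.4274 mmHg

780.4274 mmHg


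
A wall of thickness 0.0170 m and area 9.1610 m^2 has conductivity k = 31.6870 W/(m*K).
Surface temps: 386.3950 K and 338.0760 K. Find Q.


dT = 48.3190 K
Q = 31.6870 * 9.1610 * 48.3190 / 0.0170 = 825074.2309 W

825074.2309 W


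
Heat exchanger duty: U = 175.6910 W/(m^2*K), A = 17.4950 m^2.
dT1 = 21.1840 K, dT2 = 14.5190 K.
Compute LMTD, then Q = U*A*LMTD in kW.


LMTD = 17.6422 K
Q = 175.6910 * 17.4950 * 17.6422 = 54226.9785 W = 54.2270 kW

54.2270 kW


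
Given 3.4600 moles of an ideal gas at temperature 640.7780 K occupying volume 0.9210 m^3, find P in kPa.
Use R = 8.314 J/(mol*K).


P = nRT/V = 3.4600 * 8.314 * 640.7780 / 0.9210
= 18432.9019 / 0.9210 = 20014.0086 Pa = 20.0140 kPa

20.0140 kPa


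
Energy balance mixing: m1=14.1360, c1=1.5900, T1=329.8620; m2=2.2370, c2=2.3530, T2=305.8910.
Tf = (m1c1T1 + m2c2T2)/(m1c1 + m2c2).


num = 9024.1640
den = 27.7399
Tf = 325.3135 K

325.3135 K


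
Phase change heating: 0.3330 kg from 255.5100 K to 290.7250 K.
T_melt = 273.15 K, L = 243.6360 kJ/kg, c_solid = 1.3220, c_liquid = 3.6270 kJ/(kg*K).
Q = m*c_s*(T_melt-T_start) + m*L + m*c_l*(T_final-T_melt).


Q1 (sensible, solid) = 0.3330 * 1.3220 * 17.6400 = 7.7656 kJ
Q2 (latent) = 0.3330 * 243.6360 = 81.1308 kJ
Q3 (sensible, liquid) = 0.3330 * 3.6270 * 17.5750 = 21.2269 kJ
Q_total = 110.1233 kJ

110.1233 kJ


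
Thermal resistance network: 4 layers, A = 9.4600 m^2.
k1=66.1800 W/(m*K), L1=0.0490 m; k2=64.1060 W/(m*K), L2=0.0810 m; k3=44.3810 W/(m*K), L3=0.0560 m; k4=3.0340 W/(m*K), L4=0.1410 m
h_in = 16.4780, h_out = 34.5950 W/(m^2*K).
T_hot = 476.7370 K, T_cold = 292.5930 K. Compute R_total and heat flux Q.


R_conv_in = 1/(16.4780*9.4600) = 0.0064
R_1 = 0.0490/(66.1800*9.4600) = 7.8267e-05
R_2 = 0.0810/(64.1060*9.4600) = 0.0001
R_3 = 0.0560/(44.3810*9.4600) = 0.0001
R_4 = 0.1410/(3.0340*9.4600) = 0.0049
R_conv_out = 1/(34.5950*9.4600) = 0.0031
R_total = 0.0147 K/W
Q = 184.1440 / 0.0147 = 12502.5344 W

R_total = 0.0147 K/W, Q = 12502.5344 W


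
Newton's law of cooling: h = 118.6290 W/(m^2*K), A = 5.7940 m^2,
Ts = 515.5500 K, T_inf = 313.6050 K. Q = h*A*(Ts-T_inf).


dT = 201.9450 K
Q = 118.6290 * 5.7940 * 201.9450 = 138804.1545 W

138804.1545 W


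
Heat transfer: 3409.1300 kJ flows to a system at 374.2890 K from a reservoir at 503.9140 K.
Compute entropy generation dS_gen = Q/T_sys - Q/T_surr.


dS_sys = 3409.1300/374.2890 = 9.1083 kJ/K
dS_surr = -3409.1300/503.9140 = -6.7653 kJ/K
dS_gen = 9.1083 - 6.7653 = 2.3430 kJ/K (irreversible)

dS_gen = 2.3430 kJ/K, irreversible


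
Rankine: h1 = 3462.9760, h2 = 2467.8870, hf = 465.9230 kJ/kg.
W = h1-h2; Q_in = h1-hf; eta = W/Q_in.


W = 995.0890 kJ/kg
Q_in = 2997.0530 kJ/kg
eta = 0.3320 = 33.2022%

eta = 33.2022%


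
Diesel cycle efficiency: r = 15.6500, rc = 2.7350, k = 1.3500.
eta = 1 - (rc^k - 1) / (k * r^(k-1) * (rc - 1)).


r^(k-1) = 2.6187
rc^k = 3.8895
eta = 0.5289 = 52.8906%

52.8906%


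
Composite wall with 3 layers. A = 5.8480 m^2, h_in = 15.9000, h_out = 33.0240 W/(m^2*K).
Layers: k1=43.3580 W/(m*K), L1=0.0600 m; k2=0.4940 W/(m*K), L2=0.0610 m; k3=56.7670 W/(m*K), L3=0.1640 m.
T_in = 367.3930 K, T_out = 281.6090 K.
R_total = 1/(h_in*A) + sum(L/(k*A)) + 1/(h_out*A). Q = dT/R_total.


R_conv_in = 1/(15.9000*5.8480) = 0.0108
R_1 = 0.0600/(43.3580*5.8480) = 0.0002
R_2 = 0.0610/(0.4940*5.8480) = 0.0211
R_3 = 0.1640/(56.7670*5.8480) = 0.0005
R_conv_out = 1/(33.0240*5.8480) = 0.0052
R_total = 0.0378 K/W
Q = 85.7840 / 0.0378 = 2270.7092 W

R_total = 0.0378 K/W, Q = 2270.7092 W


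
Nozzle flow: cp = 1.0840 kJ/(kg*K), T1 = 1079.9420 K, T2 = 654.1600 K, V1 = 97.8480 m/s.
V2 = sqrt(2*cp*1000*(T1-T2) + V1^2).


dT = 425.7820 K
2*cp*1000*dT = 923095.3760
V1^2 = 9574.2311
V2 = sqrt(932669.6071) = 965.7482 m/s

965.7482 m/s


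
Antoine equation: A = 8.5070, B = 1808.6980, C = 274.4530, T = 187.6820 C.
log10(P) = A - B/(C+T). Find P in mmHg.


C+T = 462.1350
B/(C+T) = 3.9138
log10(P) = 8.5070 - 3.9138 = 4.5932
P = 10^4.5932 = 39193.3967 mmHg

39193.3967 mmHg


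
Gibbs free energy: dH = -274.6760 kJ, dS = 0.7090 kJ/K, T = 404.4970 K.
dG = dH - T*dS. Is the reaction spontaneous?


T*dS = 404.4970 * 0.7090 = 286.7884 kJ
dG = -274.6760 - 286.7884 = -561.4644 kJ (spontaneous)

dG = -561.4644 kJ, spontaneous


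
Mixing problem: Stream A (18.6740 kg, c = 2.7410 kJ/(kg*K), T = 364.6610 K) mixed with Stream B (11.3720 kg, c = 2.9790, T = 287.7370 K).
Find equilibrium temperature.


num = 28413.0520
den = 85.0626
Tf = 334.0251 K

334.0251 K


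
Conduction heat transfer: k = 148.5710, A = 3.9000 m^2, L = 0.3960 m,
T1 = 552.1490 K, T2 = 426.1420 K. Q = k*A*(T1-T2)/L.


dT = 126.0070 K
Q = 148.5710 * 3.9000 * 126.0070 / 0.3960 = 184373.3469 W

184373.3469 W


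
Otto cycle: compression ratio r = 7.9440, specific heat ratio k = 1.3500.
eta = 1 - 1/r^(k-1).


r^(k-1) = 2.0654
eta = 1 - 1/2.0654 = 0.5158 = 51.5843%

51.5843%


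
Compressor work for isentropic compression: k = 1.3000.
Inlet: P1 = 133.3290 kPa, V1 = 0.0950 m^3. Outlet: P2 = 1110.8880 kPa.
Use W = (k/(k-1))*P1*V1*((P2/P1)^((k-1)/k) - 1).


(k-1)/k = 0.2308
(P2/P1)^exp = 1.6311
W = 4.3333 * 133.3290 * 0.0950 * (1.6311 - 1) = 34.6391 kJ

34.6391 kJ


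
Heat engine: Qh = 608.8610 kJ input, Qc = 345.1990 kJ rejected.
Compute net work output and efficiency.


W = 608.8610 - 345.1990 = 263.6620 kJ
eta = 263.6620 / 608.8610 = 0.4330 = 43.3041%

W = 263.6620 kJ, eta = 43.3041%


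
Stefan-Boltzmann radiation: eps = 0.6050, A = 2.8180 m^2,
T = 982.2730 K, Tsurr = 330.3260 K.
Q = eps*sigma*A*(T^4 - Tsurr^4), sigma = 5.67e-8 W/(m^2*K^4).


T^4 = 9.3096e+11
Tsurr^4 = 1.1906e+10
Q = 0.6050 * 5.67e-8 * 2.8180 * 9.1905e+11 = 88841.9663 W

88841.9663 W


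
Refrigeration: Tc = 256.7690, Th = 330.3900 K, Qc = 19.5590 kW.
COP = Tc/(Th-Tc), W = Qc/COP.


COP = 256.7690 / 73.6210 = 3.4877
W = 19.5590 / 3.4877 = 5.6080 kW

COP = 3.4877, W = 5.6080 kW


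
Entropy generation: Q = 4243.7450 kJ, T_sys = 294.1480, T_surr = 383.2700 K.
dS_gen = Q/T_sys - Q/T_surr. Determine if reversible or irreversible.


dS_sys = 4243.7450/294.1480 = 14.4272 kJ/K
dS_surr = -4243.7450/383.2700 = -11.0725 kJ/K
dS_gen = 14.4272 - 11.0725 = 3.3548 kJ/K (irreversible)

dS_gen = 3.3548 kJ/K, irreversible


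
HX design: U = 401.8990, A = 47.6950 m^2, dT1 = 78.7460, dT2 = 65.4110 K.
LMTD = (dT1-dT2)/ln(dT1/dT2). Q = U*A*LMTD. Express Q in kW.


LMTD = 71.8724 K
Q = 401.8990 * 47.6950 * 71.8724 = 1377692.1018 W = 1377.6921 kW

1377.6921 kW


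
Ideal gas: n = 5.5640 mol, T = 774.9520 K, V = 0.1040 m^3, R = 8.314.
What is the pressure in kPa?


P = nRT/V = 5.5640 * 8.314 * 774.9520 / 0.1040
= 35848.5790 / 0.1040 = 344697.8746 Pa = 344.6979 kPa

344.6979 kPa


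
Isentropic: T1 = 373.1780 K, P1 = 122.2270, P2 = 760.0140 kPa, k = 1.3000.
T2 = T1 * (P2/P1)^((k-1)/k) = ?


(k-1)/k = 0.2308
(P2/P1)^exp = 1.5246
T2 = 373.1780 * 1.5246 = 568.9408 K

568.9408 K


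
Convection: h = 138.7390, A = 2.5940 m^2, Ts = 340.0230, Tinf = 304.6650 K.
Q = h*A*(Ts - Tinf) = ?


dT = 35.3580 K
Q = 138.7390 * 2.5940 * 35.3580 = 12724.9541 W

12724.9541 W


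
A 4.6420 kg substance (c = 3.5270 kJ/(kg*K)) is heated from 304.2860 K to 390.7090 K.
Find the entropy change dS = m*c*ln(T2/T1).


T2/T1 = 1.2840
ln(T2/T1) = 0.2500
dS = 4.6420 * 3.5270 * 0.2500 = 4.0930 kJ/K

4.0930 kJ/K


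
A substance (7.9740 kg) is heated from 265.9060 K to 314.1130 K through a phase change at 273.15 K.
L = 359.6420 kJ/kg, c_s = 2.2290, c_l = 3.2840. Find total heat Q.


Q1 (sensible, solid) = 7.9740 * 2.2290 * 7.2440 = 128.7552 kJ
Q2 (latent) = 7.9740 * 359.6420 = 2867.7853 kJ
Q3 (sensible, liquid) = 7.9740 * 3.2840 * 40.9630 = 1072.6824 kJ
Q_total = 4069.2228 kJ

4069.2228 kJ


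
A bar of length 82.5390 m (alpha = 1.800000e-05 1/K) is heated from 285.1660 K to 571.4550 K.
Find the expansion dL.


dT = 286.2890 K
dL = 1.800000e-05 * 82.5390 * 286.2890 = 0.425340 m
L_final = 82.964340 m

dL = 0.425340 m


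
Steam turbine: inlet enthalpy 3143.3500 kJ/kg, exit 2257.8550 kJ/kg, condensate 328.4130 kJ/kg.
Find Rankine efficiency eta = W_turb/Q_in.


W = 885.4950 kJ/kg
Q_in = 2814.9370 kJ/kg
eta = 0.3146 = 31.4570%

eta = 31.4570%


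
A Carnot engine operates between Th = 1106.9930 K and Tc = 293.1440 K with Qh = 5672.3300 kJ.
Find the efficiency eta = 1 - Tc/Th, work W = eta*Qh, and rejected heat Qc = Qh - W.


eta = 1 - 293.1440/1106.9930 = 0.7352
W = 0.7352 * 5672.3300 = 4170.2342 kJ
Qc = 5672.3300 - 4170.2342 = 1502.0958 kJ

eta = 73.5189%, W = 4170.2342 kJ, Qc = 1502.0958 kJ


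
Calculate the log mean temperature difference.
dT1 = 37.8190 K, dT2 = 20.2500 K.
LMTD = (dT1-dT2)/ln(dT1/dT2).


dT1/dT2 = 1.8676
ln(dT1/dT2) = 0.6247
LMTD = 17.5690 / 0.6247 = 28.1258 K

28.1258 K


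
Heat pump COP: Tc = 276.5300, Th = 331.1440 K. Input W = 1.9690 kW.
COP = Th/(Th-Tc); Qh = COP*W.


COP = 331.1440 / 54.6140 = 6.0634
Qh = 6.0634 * 1.9690 = 11.9387 kW

COP = 6.0634, Qh = 11.9387 kW


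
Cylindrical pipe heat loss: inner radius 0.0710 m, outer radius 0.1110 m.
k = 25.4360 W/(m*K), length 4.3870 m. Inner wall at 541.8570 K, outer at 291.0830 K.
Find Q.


dT = 250.7740 K
ln(ro/ri) = 0.4469
Q = 2*pi*25.4360*4.3870*250.7740 / 0.4469 = 393474.6420 W

393474.6420 W


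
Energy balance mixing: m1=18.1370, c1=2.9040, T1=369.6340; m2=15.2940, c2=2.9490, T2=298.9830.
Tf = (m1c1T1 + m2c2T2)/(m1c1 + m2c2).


num = 32953.2997
den = 97.7719
Tf = 337.0428 K

337.0428 K


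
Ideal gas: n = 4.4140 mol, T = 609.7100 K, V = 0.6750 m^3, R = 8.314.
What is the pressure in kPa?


P = nRT/V = 4.4140 * 8.314 * 609.7100 / 0.6750
= 22375.1351 / 0.6750 = 33148.3484 Pa = 33.1483 kPa

33.1483 kPa


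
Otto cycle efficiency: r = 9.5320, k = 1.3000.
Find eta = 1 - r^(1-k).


r^(k-1) = 1.9668
eta = 1 - 1/1.9668 = 0.4916 = 49.1554%

49.1554%


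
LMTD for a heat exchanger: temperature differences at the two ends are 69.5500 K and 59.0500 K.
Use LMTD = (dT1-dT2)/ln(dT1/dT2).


dT1/dT2 = 1.1778
ln(dT1/dT2) = 0.1637
LMTD = 10.5000 / 0.1637 = 64.1569 K

64.1569 K


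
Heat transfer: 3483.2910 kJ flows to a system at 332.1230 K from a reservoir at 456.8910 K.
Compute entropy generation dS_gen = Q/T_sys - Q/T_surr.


dS_sys = 3483.2910/332.1230 = 10.4880 kJ/K
dS_surr = -3483.2910/456.8910 = -7.6239 kJ/K
dS_gen = 10.4880 - 7.6239 = 2.8641 kJ/K (irreversible)

dS_gen = 2.8641 kJ/K, irreversible


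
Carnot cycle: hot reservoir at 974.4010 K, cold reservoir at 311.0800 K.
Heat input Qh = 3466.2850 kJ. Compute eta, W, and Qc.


eta = 1 - 311.0800/974.4010 = 0.6807
W = 0.6807 * 3466.2850 = 2359.6647 kJ
Qc = 3466.2850 - 2359.6647 = 1106.6203 kJ

eta = 68.0747%, W = 2359.6647 kJ, Qc = 1106.6203 kJ


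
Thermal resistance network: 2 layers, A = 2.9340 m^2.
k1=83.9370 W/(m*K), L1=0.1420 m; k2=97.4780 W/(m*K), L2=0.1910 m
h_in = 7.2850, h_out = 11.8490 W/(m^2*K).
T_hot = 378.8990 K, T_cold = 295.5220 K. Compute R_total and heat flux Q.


R_conv_in = 1/(7.2850*2.9340) = 0.0468
R_1 = 0.1420/(83.9370*2.9340) = 0.0006
R_2 = 0.1910/(97.4780*2.9340) = 0.0007
R_conv_out = 1/(11.8490*2.9340) = 0.0288
R_total = 0.0768 K/W
Q = 83.3770 / 0.0768 = 1085.7169 W

R_total = 0.0768 K/W, Q = 1085.7169 W


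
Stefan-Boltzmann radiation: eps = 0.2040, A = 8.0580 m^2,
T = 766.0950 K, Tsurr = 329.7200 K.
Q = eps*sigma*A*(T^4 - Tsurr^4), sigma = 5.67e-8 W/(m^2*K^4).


T^4 = 3.4445e+11
Tsurr^4 = 1.1819e+10
Q = 0.2040 * 5.67e-8 * 8.0580 * 3.3263e+11 = 31003.2821 W

31003.2821 W


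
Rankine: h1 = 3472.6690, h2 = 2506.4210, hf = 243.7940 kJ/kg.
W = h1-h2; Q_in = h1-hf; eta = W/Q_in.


W = 966.2480 kJ/kg
Q_in = 3228.8750 kJ/kg
eta = 0.2993 = 29.9252%

eta = 29.9252%


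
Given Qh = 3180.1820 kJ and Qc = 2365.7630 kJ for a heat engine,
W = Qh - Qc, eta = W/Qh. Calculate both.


W = 3180.1820 - 2365.7630 = 814.4190 kJ
eta = 814.4190 / 3180.1820 = 0.2561 = 25.6092%

W = 814.4190 kJ, eta = 25.6092%


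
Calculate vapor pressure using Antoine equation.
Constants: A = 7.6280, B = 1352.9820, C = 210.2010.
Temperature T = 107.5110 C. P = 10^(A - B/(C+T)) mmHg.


C+T = 317.7120
B/(C+T) = 4.2585
log10(P) = 7.6280 - 4.2585 = 3.3695
P = 10^3.3695 = 2341.4390 mmHg

2341.4390 mmHg


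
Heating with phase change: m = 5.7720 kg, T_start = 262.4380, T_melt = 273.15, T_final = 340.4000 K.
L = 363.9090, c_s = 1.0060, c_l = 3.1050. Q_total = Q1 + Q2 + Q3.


Q1 (sensible, solid) = 5.7720 * 1.0060 * 10.7120 = 62.2006 kJ
Q2 (latent) = 5.7720 * 363.9090 = 2100.4827 kJ
Q3 (sensible, liquid) = 5.7720 * 3.1050 * 67.2500 = 1205.2585 kJ
Q_total = 3367.9419 kJ

3367.9419 kJ


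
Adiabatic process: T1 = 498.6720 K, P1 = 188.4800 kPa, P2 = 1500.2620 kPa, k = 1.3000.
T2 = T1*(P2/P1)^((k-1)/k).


(k-1)/k = 0.2308
(P2/P1)^exp = 1.6140
T2 = 498.6720 * 1.6140 = 804.8509 K

804.8509 K


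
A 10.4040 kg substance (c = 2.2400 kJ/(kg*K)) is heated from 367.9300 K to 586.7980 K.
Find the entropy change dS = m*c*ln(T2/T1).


T2/T1 = 1.5949
ln(T2/T1) = 0.4668
dS = 10.4040 * 2.2400 * 0.4668 = 10.8785 kJ/K

10.8785 kJ/K


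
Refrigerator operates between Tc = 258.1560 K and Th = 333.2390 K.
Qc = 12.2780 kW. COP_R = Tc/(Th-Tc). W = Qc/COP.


COP = 258.1560 / 75.0830 = 3.4383
W = 12.2780 / 3.4383 = 3.5710 kW

COP = 3.4383, W = 3.5710 kW


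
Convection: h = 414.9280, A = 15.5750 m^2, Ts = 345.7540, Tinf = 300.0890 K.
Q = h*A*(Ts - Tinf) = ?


dT = 45.6650 K
Q = 414.9280 * 15.5750 * 45.6650 = 295110.2269 W

295110.2269 W


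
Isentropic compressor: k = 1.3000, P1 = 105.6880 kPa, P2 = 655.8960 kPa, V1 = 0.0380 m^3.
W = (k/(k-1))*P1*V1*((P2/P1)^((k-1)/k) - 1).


(k-1)/k = 0.2308
(P2/P1)^exp = 1.5239
W = 4.3333 * 105.6880 * 0.0380 * (1.5239 - 1) = 9.1176 kJ

9.1176 kJ


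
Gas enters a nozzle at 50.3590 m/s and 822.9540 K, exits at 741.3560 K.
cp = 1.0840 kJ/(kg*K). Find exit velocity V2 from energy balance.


dT = 81.5980 K
2*cp*1000*dT = 176904.4640
V1^2 = 2536.0289
V2 = sqrt(179440.4929) = 423.6042 m/s

423.6042 m/s


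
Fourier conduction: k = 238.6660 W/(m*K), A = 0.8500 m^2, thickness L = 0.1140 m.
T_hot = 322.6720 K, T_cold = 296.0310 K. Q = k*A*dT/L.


dT = 26.6410 K
Q = 238.6660 * 0.8500 * 26.6410 / 0.1140 = 47408.3839 W

47408.3839 W


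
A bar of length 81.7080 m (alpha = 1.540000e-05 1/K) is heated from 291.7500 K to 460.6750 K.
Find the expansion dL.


dT = 168.9250 K
dL = 1.540000e-05 * 81.7080 * 168.9250 = 0.212559 m
L_final = 81.920559 m

dL = 0.212559 m


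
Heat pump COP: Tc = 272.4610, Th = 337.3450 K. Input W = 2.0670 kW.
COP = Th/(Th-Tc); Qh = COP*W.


COP = 337.3450 / 64.8840 = 5.1992
Qh = 5.1992 * 2.0670 = 10.7467 kW

COP = 5.1992, Qh = 10.7467 kW


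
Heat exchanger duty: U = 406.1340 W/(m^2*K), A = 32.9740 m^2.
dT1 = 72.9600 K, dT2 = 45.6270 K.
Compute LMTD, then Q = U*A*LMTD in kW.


LMTD = 58.2282 K
Q = 406.1340 * 32.9740 * 58.2282 = 779784.0973 W = 779.7841 kW

779.7841 kW


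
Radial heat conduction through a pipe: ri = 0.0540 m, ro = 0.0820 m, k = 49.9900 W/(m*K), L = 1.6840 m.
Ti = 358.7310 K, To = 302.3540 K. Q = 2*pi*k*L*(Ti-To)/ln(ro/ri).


dT = 56.3770 K
ln(ro/ri) = 0.4177
Q = 2*pi*49.9900*1.6840*56.3770 / 0.4177 = 71384.8385 W

71384.8385 W


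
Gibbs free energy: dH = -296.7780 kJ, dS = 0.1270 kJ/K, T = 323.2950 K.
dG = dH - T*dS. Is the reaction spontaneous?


T*dS = 323.2950 * 0.1270 = 41.0585 kJ
dG = -296.7780 - 41.0585 = -337.8365 kJ (spontaneous)

dG = -337.8365 kJ, spontaneous


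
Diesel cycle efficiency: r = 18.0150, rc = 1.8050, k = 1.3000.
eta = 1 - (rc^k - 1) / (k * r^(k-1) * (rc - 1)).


r^(k-1) = 2.3806
rc^k = 2.1549
eta = 0.5364 = 53.6444%

53.6444%


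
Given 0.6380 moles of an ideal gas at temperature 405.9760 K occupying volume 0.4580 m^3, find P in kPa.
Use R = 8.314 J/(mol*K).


P = nRT/V = 0.6380 * 8.314 * 405.9760 / 0.4580
= 2153.4315 / 0.4580 = 4701.8155 Pa = 4.7018 kPa

4.7018 kPa


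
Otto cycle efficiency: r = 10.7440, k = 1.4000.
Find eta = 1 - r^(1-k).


r^(k-1) = 2.5850
eta = 1 - 1/2.5850 = 0.6132 = 61.3158%

61.3158%


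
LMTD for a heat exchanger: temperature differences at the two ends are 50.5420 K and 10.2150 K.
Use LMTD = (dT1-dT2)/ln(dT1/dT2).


dT1/dT2 = 4.9478
ln(dT1/dT2) = 1.5989
LMTD = 40.3270 / 1.5989 = 25.2210 K

25.2210 K


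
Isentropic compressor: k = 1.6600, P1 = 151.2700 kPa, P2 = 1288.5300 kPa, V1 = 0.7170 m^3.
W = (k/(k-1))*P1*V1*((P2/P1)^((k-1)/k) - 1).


(k-1)/k = 0.3976
(P2/P1)^exp = 2.3437
W = 2.5152 * 151.2700 * 0.7170 * (2.3437 - 1) = 366.5439 kJ

366.5439 kJ


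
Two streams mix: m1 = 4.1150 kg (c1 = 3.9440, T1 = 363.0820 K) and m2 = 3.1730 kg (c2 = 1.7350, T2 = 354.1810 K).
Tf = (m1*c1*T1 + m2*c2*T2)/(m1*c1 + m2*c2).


num = 7842.4824
den = 21.7347
Tf = 360.8275 K

360.8275 K


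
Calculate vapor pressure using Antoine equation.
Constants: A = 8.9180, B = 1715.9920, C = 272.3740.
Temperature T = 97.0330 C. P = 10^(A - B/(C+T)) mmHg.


C+T = 369.4070
B/(C+T) = 4.6453
log10(P) = 8.9180 - 4.6453 = 4.2727
P = 10^4.2727 = 18738.6721 mmHg

18738.6721 mmHg


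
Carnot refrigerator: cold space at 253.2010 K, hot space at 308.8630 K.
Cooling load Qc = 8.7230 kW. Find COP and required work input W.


COP = 253.2010 / 55.6620 = 4.5489
W = 8.7230 / 4.5489 = 1.9176 kW

COP = 4.5489, W = 1.9176 kW


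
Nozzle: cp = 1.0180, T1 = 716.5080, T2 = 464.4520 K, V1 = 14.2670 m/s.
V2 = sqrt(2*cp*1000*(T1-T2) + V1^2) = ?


dT = 252.0560 K
2*cp*1000*dT = 513186.0160
V1^2 = 203.5473
V2 = sqrt(513389.5633) = 716.5121 m/s

716.5121 m/s


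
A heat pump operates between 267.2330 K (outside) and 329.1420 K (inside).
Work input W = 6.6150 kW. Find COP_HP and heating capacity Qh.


COP = 329.1420 / 61.9090 = 5.3165
Qh = 5.3165 * 6.6150 = 35.1689 kW

COP = 5.3165, Qh = 35.1689 kW


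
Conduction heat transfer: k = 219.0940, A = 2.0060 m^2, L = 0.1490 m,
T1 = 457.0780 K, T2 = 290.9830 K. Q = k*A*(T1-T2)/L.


dT = 166.0950 K
Q = 219.0940 * 2.0060 * 166.0950 / 0.1490 = 489927.3716 W

489927.3716 W


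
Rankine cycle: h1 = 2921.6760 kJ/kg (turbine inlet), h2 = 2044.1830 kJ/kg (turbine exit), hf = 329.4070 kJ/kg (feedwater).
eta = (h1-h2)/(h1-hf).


W = 877.4930 kJ/kg
Q_in = 2592.2690 kJ/kg
eta = 0.3385 = 33.8504%

eta = 33.8504%


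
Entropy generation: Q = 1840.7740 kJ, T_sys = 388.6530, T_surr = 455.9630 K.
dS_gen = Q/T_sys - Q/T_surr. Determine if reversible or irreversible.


dS_sys = 1840.7740/388.6530 = 4.7363 kJ/K
dS_surr = -1840.7740/455.9630 = -4.0371 kJ/K
dS_gen = 4.7363 - 4.0371 = 0.6992 kJ/K (irreversible)

dS_gen = 0.6992 kJ/K, irreversible


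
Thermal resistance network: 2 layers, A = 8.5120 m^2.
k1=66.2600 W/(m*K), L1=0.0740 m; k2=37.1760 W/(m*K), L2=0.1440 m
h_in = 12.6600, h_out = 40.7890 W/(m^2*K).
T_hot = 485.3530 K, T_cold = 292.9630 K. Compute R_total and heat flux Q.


R_conv_in = 1/(12.6600*8.5120) = 0.0093
R_1 = 0.0740/(66.2600*8.5120) = 0.0001
R_2 = 0.1440/(37.1760*8.5120) = 0.0005
R_conv_out = 1/(40.7890*8.5120) = 0.0029
R_total = 0.0127 K/W
Q = 192.3900 / 0.0127 = 15093.9131 W

R_total = 0.0127 K/W, Q = 15093.9131 W


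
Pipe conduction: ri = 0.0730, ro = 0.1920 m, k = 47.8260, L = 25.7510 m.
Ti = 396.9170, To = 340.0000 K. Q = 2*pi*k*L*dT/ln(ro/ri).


dT = 56.9170 K
ln(ro/ri) = 0.9670
Q = 2*pi*47.8260*25.7510*56.9170 / 0.9670 = 455446.5503 W

455446.5503 W


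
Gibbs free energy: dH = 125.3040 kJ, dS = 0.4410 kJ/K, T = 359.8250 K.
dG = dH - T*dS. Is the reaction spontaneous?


T*dS = 359.8250 * 0.4410 = 158.6828 kJ
dG = 125.3040 - 158.6828 = -33.3788 kJ (spontaneous)

dG = -33.3788 kJ, spontaneous


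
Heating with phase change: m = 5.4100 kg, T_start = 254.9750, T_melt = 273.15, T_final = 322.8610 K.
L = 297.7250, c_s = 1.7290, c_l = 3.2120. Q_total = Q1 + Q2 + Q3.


Q1 (sensible, solid) = 5.4100 * 1.7290 * 18.1750 = 170.0070 kJ
Q2 (latent) = 5.4100 * 297.7250 = 1610.6923 kJ
Q3 (sensible, liquid) = 5.4100 * 3.2120 * 49.7110 = 863.8241 kJ
Q_total = 2644.5233 kJ

2644.5233 kJ


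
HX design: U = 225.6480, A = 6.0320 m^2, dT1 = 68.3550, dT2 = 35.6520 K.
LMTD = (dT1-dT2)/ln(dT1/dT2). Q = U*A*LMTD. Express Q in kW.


LMTD = 50.2420 K
Q = 225.6480 * 6.0320 * 50.2420 = 68384.8388 W = 68.3848 kW

68.3848 kW


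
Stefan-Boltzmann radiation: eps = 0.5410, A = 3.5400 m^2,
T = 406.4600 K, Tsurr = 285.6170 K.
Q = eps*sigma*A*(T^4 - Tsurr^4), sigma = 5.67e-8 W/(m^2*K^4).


T^4 = 2.7294e+10
Tsurr^4 = 6.6548e+09
Q = 0.5410 * 5.67e-8 * 3.5400 * 2.0639e+10 = 2241.2042 W

2241.2042 W


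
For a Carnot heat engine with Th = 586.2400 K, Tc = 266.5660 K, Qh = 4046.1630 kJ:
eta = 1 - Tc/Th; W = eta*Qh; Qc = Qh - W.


eta = 1 - 266.5660/586.2400 = 0.5453
W = 0.5453 * 4046.1630 = 2206.3542 kJ
Qc = 4046.1630 - 2206.3542 = 1839.8088 kJ

eta = 54.5295%, W = 2206.3542 kJ, Qc = 1839.8088 kJ


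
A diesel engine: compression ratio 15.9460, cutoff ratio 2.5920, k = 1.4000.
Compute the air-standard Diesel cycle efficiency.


r^(k-1) = 3.0273
rc^k = 3.7939
eta = 0.5859 = 58.5921%

58.5921%


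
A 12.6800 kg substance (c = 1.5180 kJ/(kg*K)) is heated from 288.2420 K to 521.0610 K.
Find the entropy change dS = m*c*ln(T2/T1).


T2/T1 = 1.8077
ln(T2/T1) = 0.5921
dS = 12.6800 * 1.5180 * 0.5921 = 11.3962 kJ/K

11.3962 kJ/K


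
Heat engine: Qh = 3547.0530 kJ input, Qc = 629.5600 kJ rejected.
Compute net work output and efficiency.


W = 3547.0530 - 629.5600 = 2917.4930 kJ
eta = 2917.4930 / 3547.0530 = 0.8225 = 82.2512%

W = 2917.4930 kJ, eta = 82.2512%


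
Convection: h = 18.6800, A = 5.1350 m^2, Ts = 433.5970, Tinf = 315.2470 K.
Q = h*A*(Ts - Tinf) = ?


dT = 118.3500 K
Q = 18.6800 * 5.1350 * 118.3500 = 11352.3450 W

11352.3450 W


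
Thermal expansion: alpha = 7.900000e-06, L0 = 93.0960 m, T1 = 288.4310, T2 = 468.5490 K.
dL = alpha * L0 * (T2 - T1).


dT = 180.1180 K
dL = 7.900000e-06 * 93.0960 * 180.1180 = 0.132469 m
L_final = 93.228469 m

dL = 0.132469 m


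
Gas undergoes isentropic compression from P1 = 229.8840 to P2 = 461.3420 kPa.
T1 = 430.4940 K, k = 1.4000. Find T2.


(k-1)/k = 0.2857
(P2/P1)^exp = 1.2202
T2 = 430.4940 * 1.2202 = 525.2907 K

525.2907 K


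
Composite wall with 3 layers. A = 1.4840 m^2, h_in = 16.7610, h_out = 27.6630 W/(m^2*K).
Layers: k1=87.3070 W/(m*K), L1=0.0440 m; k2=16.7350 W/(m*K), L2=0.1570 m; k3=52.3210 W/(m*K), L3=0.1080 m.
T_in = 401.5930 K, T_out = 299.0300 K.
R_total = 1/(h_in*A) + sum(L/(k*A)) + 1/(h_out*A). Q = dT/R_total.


R_conv_in = 1/(16.7610*1.4840) = 0.0402
R_1 = 0.0440/(87.3070*1.4840) = 0.0003
R_2 = 0.1570/(16.7350*1.4840) = 0.0063
R_3 = 0.1080/(52.3210*1.4840) = 0.0014
R_conv_out = 1/(27.6630*1.4840) = 0.0244
R_total = 0.0726 K/W
Q = 102.5630 / 0.0726 = 1412.4124 W

R_total = 0.0726 K/W, Q = 1412.4124 W


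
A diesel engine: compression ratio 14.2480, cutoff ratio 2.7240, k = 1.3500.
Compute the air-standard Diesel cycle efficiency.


r^(k-1) = 2.5340
rc^k = 3.8684
eta = 0.5136 = 51.3646%

51.3646%


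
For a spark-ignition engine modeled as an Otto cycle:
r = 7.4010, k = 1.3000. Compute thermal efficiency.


r^(k-1) = 1.8230
eta = 1 - 1/1.8230 = 0.4515 = 45.1454%

45.1454%


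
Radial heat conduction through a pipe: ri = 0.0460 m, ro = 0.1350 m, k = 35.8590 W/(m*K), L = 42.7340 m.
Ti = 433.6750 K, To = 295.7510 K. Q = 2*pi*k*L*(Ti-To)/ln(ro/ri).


dT = 137.9240 K
ln(ro/ri) = 1.0766
Q = 2*pi*35.8590*42.7340*137.9240 / 1.0766 = 1233455.7979 W

1233455.7979 W


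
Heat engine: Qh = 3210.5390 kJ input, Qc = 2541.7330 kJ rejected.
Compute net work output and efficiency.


W = 3210.5390 - 2541.7330 = 668.8060 kJ
eta = 668.8060 / 3210.5390 = 0.2083 = 20.8316%

W = 668.8060 kJ, eta = 20.8316%


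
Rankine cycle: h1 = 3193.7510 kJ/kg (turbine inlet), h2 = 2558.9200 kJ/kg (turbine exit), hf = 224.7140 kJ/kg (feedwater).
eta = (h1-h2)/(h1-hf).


W = 634.8310 kJ/kg
Q_in = 2969.0370 kJ/kg
eta = 0.2138 = 21.3817%

eta = 21.3817%


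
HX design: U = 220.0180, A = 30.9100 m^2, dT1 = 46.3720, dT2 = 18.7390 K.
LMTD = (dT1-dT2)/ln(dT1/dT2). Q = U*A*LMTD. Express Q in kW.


LMTD = 30.4970 K
Q = 220.0180 * 30.9100 * 30.4970 = 207402.7150 W = 207.4027 kW

207.4027 kW


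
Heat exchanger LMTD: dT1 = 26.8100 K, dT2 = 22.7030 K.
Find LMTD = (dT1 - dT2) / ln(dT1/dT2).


dT1/dT2 = 1.1809
ln(dT1/dT2) = 0.1663
LMTD = 4.1070 / 0.1663 = 24.6996 K

24.6996 K


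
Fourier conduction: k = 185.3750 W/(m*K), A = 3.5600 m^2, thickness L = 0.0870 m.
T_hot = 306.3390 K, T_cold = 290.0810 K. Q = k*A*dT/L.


dT = 16.2580 K
Q = 185.3750 * 3.5600 * 16.2580 / 0.0870 = 123324.4049 W

123324.4049 W


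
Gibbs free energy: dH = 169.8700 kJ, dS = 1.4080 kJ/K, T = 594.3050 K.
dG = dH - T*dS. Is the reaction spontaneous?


T*dS = 594.3050 * 1.4080 = 836.7814 kJ
dG = 169.8700 - 836.7814 = -666.9114 kJ (spontaneous)

dG = -666.9114 kJ, spontaneous


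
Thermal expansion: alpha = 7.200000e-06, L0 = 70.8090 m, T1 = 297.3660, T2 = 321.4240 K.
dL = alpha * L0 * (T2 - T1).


dT = 24.0580 K
dL = 7.200000e-06 * 70.8090 * 24.0580 = 0.012265 m
L_final = 70.821265 m

dL = 0.012265 m


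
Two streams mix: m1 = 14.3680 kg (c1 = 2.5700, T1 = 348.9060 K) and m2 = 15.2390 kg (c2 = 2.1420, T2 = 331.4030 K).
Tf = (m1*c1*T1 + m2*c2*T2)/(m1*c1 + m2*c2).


num = 23701.2554
den = 69.5677
Tf = 340.6934 K

340.6934 K


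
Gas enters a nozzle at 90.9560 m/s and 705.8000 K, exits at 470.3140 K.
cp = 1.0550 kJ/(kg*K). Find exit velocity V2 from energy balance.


dT = 235.4860 K
2*cp*1000*dT = 496875.4600
V1^2 = 8272.9939
V2 = sqrt(505148.4539) = 710.7380 m/s

710.7380 m/s


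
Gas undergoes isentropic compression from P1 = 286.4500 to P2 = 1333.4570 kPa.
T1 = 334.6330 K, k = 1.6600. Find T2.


(k-1)/k = 0.3976
(P2/P1)^exp = 1.8432
T2 = 334.6330 * 1.8432 = 616.7815 K

616.7815 K


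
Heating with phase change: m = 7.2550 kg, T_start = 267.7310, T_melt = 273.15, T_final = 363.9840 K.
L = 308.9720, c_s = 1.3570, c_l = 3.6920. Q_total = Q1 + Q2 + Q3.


Q1 (sensible, solid) = 7.2550 * 1.3570 * 5.4190 = 53.3502 kJ
Q2 (latent) = 7.2550 * 308.9720 = 2241.5919 kJ
Q3 (sensible, liquid) = 7.2550 * 3.6920 * 90.8340 = 2433.0305 kJ
Q_total = 4727.9726 kJ

4727.9726 kJ


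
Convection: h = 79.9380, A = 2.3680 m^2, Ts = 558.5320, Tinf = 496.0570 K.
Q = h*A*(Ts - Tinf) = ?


dT = 62.4750 K
Q = 79.9380 * 2.3680 * 62.4750 = 11826.0917 W

11826.0917 W


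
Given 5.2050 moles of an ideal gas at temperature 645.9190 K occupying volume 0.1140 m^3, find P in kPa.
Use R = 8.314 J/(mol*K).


P = nRT/V = 5.2050 * 8.314 * 645.9190 / 0.1140
= 27951.7378 / 0.1140 = 245190.6824 Pa = 245.1907 kPa

245.1907 kPa


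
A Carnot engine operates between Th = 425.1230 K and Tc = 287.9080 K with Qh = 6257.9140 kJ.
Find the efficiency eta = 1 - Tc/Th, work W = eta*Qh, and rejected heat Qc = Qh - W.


eta = 1 - 287.9080/425.1230 = 0.3228
W = 0.3228 * 6257.9140 = 2019.8382 kJ
Qc = 6257.9140 - 2019.8382 = 4238.0758 kJ

eta = 32.2765%, W = 2019.8382 kJ, Qc = 4238.0758 kJ


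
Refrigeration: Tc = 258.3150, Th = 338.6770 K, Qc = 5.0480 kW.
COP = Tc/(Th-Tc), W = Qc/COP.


COP = 258.3150 / 80.3620 = 3.2144
W = 5.0480 / 3.2144 = 1.5704 kW

COP = 3.2144, W = 1.5704 kW


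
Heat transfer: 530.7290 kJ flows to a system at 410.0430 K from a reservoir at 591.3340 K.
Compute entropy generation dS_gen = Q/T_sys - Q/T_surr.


dS_sys = 530.7290/410.0430 = 1.2943 kJ/K
dS_surr = -530.7290/591.3340 = -0.8975 kJ/K
dS_gen = 1.2943 - 0.8975 = 0.3968 kJ/K (irreversible)

dS_gen = 0.3968 kJ/K, irreversible


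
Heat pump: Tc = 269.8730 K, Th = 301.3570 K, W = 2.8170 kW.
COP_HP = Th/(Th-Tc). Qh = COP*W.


COP = 301.3570 / 31.4840 = 9.5718
Qh = 9.5718 * 2.8170 = 26.9636 kW

COP = 9.5718, Qh = 26.9636 kW


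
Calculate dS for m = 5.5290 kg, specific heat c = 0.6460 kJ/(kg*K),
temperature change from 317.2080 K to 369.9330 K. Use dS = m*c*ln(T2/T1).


T2/T1 = 1.1662
ln(T2/T1) = 0.1538
dS = 5.5290 * 0.6460 * 0.1538 = 0.5492 kJ/K

0.5492 kJ/K


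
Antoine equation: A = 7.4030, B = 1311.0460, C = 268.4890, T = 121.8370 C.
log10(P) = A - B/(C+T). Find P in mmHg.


C+T = 390.3260
B/(C+T) = 3.3588
log10(P) = 7.4030 - 3.3588 = 4.0442
P = 10^4.0442 = 11070.0923 mmHg

11070.0923 mmHg


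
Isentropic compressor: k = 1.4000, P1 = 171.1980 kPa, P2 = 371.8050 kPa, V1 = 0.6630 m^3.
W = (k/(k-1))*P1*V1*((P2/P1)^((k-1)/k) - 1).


(k-1)/k = 0.2857
(P2/P1)^exp = 1.2481
W = 3.5000 * 171.1980 * 0.6630 * (1.2481 - 1) = 98.5431 kJ

98.5431 kJ


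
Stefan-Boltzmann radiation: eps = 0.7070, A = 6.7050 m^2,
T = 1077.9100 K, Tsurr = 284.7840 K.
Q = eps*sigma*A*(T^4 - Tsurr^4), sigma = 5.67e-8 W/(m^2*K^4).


T^4 = 1.3500e+12
Tsurr^4 = 6.5775e+09
Q = 0.7070 * 5.67e-8 * 6.7050 * 1.3434e+12 = 361085.5277 W

361085.5277 W


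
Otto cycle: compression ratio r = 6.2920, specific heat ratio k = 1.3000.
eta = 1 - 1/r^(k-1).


r^(k-1) = 1.7363
eta = 1 - 1/1.7363 = 0.4241 = 42.4078%

42.4078%


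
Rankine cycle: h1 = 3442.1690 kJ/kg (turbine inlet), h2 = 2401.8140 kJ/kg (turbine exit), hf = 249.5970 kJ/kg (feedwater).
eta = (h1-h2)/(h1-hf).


W = 1040.3550 kJ/kg
Q_in = 3192.5720 kJ/kg
eta = 0.3259 = 32.5867%

eta = 32.5867%


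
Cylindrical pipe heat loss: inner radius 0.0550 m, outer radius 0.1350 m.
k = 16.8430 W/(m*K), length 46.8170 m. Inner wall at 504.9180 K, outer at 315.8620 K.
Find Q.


dT = 189.0560 K
ln(ro/ri) = 0.8979
Q = 2*pi*16.8430*46.8170*189.0560 / 0.8979 = 1043146.4253 W

1043146.4253 W


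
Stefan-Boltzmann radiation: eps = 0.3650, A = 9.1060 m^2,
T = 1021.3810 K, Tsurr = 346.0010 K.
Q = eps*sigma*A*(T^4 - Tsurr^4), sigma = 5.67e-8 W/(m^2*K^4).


T^4 = 1.0883e+12
Tsurr^4 = 1.4332e+10
Q = 0.3650 * 5.67e-8 * 9.1060 * 1.0740e+12 = 202393.8811 W

202393.8811 W


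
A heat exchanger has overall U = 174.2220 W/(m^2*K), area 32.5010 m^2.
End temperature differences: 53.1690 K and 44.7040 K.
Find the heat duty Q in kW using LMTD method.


LMTD = 48.8142 K
Q = 174.2220 * 32.5010 * 48.8142 = 276405.1878 W = 276.4052 kW

276.4052 kW


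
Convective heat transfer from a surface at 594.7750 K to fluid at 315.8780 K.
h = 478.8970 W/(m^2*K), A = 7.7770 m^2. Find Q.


dT = 278.8970 K
Q = 478.8970 * 7.7770 * 278.8970 = 1038718.9580 W

1038718.9580 W


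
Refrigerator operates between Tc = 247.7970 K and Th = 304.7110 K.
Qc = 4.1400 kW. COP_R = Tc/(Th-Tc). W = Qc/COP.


COP = 247.7970 / 56.9140 = 4.3539
W = 4.1400 / 4.3539 = 0.9509 kW

COP = 4.3539, W = 0.9509 kW


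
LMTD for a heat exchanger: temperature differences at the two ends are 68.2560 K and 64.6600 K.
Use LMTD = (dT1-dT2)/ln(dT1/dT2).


dT1/dT2 = 1.0556
ln(dT1/dT2) = 0.0541
LMTD = 3.5960 / 0.0541 = 66.4418 K

66.4418 K


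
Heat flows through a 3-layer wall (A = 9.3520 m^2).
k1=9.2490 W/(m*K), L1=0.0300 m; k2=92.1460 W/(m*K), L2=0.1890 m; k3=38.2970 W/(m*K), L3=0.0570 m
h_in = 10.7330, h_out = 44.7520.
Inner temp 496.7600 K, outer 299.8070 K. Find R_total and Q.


R_conv_in = 1/(10.7330*9.3520) = 0.0100
R_1 = 0.0300/(9.2490*9.3520) = 0.0003
R_2 = 0.1890/(92.1460*9.3520) = 0.0002
R_3 = 0.0570/(38.2970*9.3520) = 0.0002
R_conv_out = 1/(44.7520*9.3520) = 0.0024
R_total = 0.0131 K/W
Q = 196.9530 / 0.0131 = 15060.6641 W

R_total = 0.0131 K/W, Q = 15060.6641 W


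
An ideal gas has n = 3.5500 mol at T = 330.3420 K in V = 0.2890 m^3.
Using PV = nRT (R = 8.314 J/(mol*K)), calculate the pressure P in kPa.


P = nRT/V = 3.5500 * 8.314 * 330.3420 / 0.2890
= 9749.9450 / 0.2890 = 33736.8340 Pa = 33.7368 kPa

33.7368 kPa


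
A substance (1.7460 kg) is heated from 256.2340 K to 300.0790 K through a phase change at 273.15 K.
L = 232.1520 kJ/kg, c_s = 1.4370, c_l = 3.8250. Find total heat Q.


Q1 (sensible, solid) = 1.7460 * 1.4370 * 16.9160 = 42.4423 kJ
Q2 (latent) = 1.7460 * 232.1520 = 405.3374 kJ
Q3 (sensible, liquid) = 1.7460 * 3.8250 * 26.9290 = 179.8440 kJ
Q_total = 627.6236 kJ

627.6236 kJ


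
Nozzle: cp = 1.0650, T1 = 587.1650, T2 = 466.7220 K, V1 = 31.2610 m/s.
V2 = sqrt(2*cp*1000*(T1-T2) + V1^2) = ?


dT = 120.4430 K
2*cp*1000*dT = 256543.5900
V1^2 = 977.2501
V2 = sqrt(257520.8401) = 507.4651 m/s

507.4651 m/s


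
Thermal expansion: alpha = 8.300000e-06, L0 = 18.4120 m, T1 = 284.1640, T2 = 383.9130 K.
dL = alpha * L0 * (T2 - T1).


dT = 99.7490 K
dL = 8.300000e-06 * 18.4120 * 99.7490 = 0.015244 m
L_final = 18.427244 m

dL = 0.015244 m
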